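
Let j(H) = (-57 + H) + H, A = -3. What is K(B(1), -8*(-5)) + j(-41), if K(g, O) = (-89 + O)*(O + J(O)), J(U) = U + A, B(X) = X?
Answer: -3912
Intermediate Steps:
J(U) = -3 + U (J(U) = U - 3 = -3 + U)
j(H) = -57 + 2*H
K(g, O) = (-89 + O)*(-3 + 2*O) (K(g, O) = (-89 + O)*(O + (-3 + O)) = (-89 + O)*(-3 + 2*O))
K(B(1), -8*(-5)) + j(-41) = (267 - (-1448)*(-5) + 2*(-8*(-5))²) + (-57 + 2*(-41)) = (267 - 181*40 + 2*40²) + (-57 - 82) = (267 - 7240 + 2*1600) - 139 = (267 - 7240 + 3200) - 139 = -3773 - 139 = -3912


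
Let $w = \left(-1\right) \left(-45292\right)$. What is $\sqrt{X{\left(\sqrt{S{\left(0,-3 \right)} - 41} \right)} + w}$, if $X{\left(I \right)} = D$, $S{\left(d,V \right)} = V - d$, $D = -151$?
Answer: $\sqrt{45141} \approx 212.46$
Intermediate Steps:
$w = 45292$
$X{\left(I \right)} = -151$
$\sqrt{X{\left(\sqrt{S{\left(0,-3 \right)} - 41} \right)} + w} = \sqrt{-151 + 45292} = \sqrt{45141}$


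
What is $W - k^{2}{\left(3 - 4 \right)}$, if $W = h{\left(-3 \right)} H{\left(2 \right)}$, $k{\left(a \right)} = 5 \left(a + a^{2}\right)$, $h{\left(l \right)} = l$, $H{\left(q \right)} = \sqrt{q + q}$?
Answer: $-6$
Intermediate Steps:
$H{\left(q \right)} = \sqrt{2} \sqrt{q}$ ($H{\left(q \right)} = \sqrt{2 q} = \sqrt{2} \sqrt{q}$)
$k{\left(a \right)} = 5 a + 5 a^{2}$
$W = -6$ ($W = - 3 \sqrt{2} \sqrt{2} = \left(-3\right) 2 = -6$)
$W - k^{2}{\left(3 - 4 \right)} = -6 - \left(5 \left(3 - 4\right) \left(1 + \left(3 - 4\right)\right)\right)^{2} = -6 - \left(5 \left(-1\right) \left(1 - 1\right)\right)^{2} = -6 - \left(5 \left(-1\right) 0\right)^{2} = -6 - 0^{2} = -6 - 0 = -6 + 0 = -6$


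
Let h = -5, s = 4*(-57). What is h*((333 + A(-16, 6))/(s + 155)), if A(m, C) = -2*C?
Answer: 1605/73 ≈ 21.986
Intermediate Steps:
s = -228
h*((333 + A(-16, 6))/(s + 155)) = -5*(333 - 2*6)/(-228 + 155) = -5*(333 - 12)/(-73) = -1605*(-1)/73 = -5*(-321/73) = 1605/73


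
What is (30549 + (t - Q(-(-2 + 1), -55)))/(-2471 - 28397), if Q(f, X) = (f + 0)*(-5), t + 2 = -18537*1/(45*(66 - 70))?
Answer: -1839299/1852080 ≈ -0.99310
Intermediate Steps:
t = 6059/60 (t = -2 - 18537*1/(45*(66 - 70)) = -2 - 18537/((-4*45)) = -2 - 18537/(-180) = -2 - 18537*(-1/180) = -2 + 6179/60 = 6059/60 ≈ 100.98)
Q(f, X) = -5*f (Q(f, X) = f*(-5) = -5*f)
(30549 + (t - Q(-(-2 + 1), -55)))/(-2471 - 28397) = (30549 + (6059/60 - (-5)*(-(-2 + 1))))/(-2471 - 28397) = (30549 + (6059/60 - (-5)*(-1*(-1))))/(-30868) = (30549 + (6059/60 - (-5)))*(-1/30868) = (30549 + (6059/60 - 1*(-5)))*(-1/30868) = (30549 + (6059/60 + 5))*(-1/30868) = (30549 + 6359/60)*(-1/30868) = (1839299/60)*(-1/30868) = -1839299/1852080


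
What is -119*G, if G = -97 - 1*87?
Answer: 21896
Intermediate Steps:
G = -184 (G = -97 - 87 = -184)
-119*G = -119*(-184) = 21896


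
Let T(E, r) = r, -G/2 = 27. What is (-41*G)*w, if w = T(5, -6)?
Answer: -13284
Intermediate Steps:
G = -54 (G = -2*27 = -54)
w = -6
(-41*G)*w = -41*(-54)*(-6) = 2214*(-6) = -13284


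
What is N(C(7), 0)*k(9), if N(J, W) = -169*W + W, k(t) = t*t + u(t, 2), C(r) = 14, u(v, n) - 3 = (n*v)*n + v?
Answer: 0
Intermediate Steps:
u(v, n) = 3 + v + v*n**2 (u(v, n) = 3 + ((n*v)*n + v) = 3 + (v*n**2 + v) = 3 + (v + v*n**2) = 3 + v + v*n**2)
k(t) = 3 + t**2 + 5*t (k(t) = t*t + (3 + t + t*2**2) = t**2 + (3 + t + t*4) = t**2 + (3 + t + 4*t) = t**2 + (3 + 5*t) = 3 + t**2 + 5*t)
N(J, W) = -168*W
N(C(7), 0)*k(9) = (-168*0)*(3 + 9**2 + 5*9) = 0*(3 + 81 + 45) = 0*129 = 0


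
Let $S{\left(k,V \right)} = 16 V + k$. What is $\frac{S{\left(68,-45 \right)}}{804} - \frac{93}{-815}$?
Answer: $- \frac{114152}{163815} \approx -0.69683$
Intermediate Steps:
$S{\left(k,V \right)} = k + 16 V$
$\frac{S{\left(68,-45 \right)}}{804} - \frac{93}{-815} = \frac{68 + 16 \left(-45\right)}{804} - \frac{93}{-815} = \left(68 - 720\right) \frac{1}{804} - - \frac{93}{815} = \left(-652\right) \frac{1}{804} + \frac{93}{815} = - \frac{163}{201} + \frac{93}{815} = - \frac{114152}{163815}$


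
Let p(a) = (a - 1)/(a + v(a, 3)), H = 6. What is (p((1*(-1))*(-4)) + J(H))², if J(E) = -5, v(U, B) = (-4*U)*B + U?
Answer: 41209/1600 ≈ 25.756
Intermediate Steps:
v(U, B) = U - 4*B*U (v(U, B) = -4*B*U + U = U - 4*B*U)
p(a) = -(-1 + a)/(10*a) (p(a) = (a - 1)/(a + a*(1 - 4*3)) = (-1 + a)/(a + a*(1 - 12)) = (-1 + a)/(a + a*(-11)) = (-1 + a)/(a - 11*a) = (-1 + a)/((-10*a)) = (-1 + a)*(-1/(10*a)) = -(-1 + a)/(10*a))
(p((1*(-1))*(-4)) + J(H))² = ((1 - 1*(-1)*(-4))/(10*(((1*(-1))*(-4)))) - 5)² = ((1 - (-1)*(-4))/(10*((-1*(-4)))) - 5)² = ((⅒)*(1 - 1*4)/4 - 5)² = ((⅒)*(¼)*(1 - 4) - 5)² = ((⅒)*(¼)*(-3) - 5)² = (-3/40 - 5)² = (-203/40)² = 41209/1600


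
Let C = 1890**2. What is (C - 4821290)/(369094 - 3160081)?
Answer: 1249190/2790987 ≈ 0.44758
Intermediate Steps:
C = 3572100
(C - 4821290)/(369094 - 3160081) = (3572100 - 4821290)/(369094 - 3160081) = -1249190/(-2790987) = -1249190*(-1/2790987) = 1249190/2790987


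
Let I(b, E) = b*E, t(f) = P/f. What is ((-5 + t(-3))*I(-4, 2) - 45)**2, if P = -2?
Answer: 961/9 ≈ 106.78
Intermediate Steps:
t(f) = -2/f
I(b, E) = E*b
((-5 + t(-3))*I(-4, 2) - 45)**2 = ((-5 - 2/(-3))*(2*(-4)) - 45)**2 = ((-5 - 2*(-1/3))*(-8) - 45)**2 = ((-5 + 2/3)*(-8) - 45)**2 = (-13/3*(-8) - 45)**2 = (104/3 - 45)**2 = (-31/3)**2 = 961/9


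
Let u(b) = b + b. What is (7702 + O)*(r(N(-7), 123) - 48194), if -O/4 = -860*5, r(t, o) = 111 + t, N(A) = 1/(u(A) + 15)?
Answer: -1197337964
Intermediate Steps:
u(b) = 2*b
N(A) = 1/(15 + 2*A) (N(A) = 1/(2*A + 15) = 1/(15 + 2*A))
O = 17200 (O = -(-3440)*5 = -4*(-4300) = 17200)
(7702 + O)*(r(N(-7), 123) - 48194) = (7702 + 17200)*((111 + 1/(15 + 2*(-7))) - 48194) = 24902*((111 + 1/(15 - 14)) - 48194) = 24902*((111 + 1/1) - 48194) = 24902*((111 + 1) - 48194) = 24902*(112 - 48194) = 24902*(-48082) = -1197337964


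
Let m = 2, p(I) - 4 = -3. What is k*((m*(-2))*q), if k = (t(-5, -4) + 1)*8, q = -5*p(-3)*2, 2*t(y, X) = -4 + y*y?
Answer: 3680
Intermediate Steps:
t(y, X) = -2 + y**2/2 (t(y, X) = (-4 + y*y)/2 = (-4 + y**2)/2 = -2 + y**2/2)
p(I) = 1 (p(I) = 4 - 3 = 1)
q = -10 (q = -5*1*2 = -5*2 = -10)
k = 92 (k = ((-2 + (1/2)*(-5)**2) + 1)*8 = ((-2 + (1/2)*25) + 1)*8 = ((-2 + 25/2) + 1)*8 = (21/2 + 1)*8 = (23/2)*8 = 92)
k*((m*(-2))*q) = 92*((2*(-2))*(-10)) = 92*(-4*(-10)) = 92*40 = 3680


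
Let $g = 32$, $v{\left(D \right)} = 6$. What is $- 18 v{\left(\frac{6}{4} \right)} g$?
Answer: $-3456$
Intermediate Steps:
$- 18 v{\left(\frac{6}{4} \right)} g = \left(-18\right) 6 \cdot 32 = \left(-108\right) 32 = -3456$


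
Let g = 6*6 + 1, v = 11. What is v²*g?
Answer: 4477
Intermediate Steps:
g = 37 (g = 36 + 1 = 37)
v²*g = 11²*37 = 121*37 = 4477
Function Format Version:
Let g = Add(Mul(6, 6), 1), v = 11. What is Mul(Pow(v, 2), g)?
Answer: 4477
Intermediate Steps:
g = 37 (g = Add(36, 1) = 37)
Mul(Pow(v, 2), g) = Mul(Pow(11, 2), 37) = Mul(121, 37) = 4477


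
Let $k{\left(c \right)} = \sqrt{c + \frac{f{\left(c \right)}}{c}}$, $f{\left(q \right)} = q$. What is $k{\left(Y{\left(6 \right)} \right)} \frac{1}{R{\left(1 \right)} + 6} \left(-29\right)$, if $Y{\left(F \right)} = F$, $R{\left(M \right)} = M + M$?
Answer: $- \frac{29 \sqrt{7}}{8} \approx -9.5909$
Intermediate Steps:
$R{\left(M \right)} = 2 M$
$k{\left(c \right)} = \sqrt{1 + c}$ ($k{\left(c \right)} = \sqrt{c + \frac{c}{c}} = \sqrt{c + 1} = \sqrt{1 + c}$)
$k{\left(Y{\left(6 \right)} \right)} \frac{1}{R{\left(1 \right)} + 6} \left(-29\right) = \sqrt{1 + 6} \frac{1}{2 \cdot 1 + 6} \left(-29\right) = \sqrt{7} \frac{1}{2 + 6} \left(-29\right) = \sqrt{7} \cdot \frac{1}{8} \left(-29\right) = \sqrt{7} \left(- \frac{29}{8}\right) = - \frac{29 \sqrt{7}}{8}$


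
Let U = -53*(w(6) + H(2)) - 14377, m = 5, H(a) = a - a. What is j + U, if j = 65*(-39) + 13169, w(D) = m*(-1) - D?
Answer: -3160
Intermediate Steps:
H(a) = 0
w(D) = -5 - D (w(D) = 5*(-1) - D = -5 - D)
j = 10634 (j = -2535 + 13169 = 10634)
U = -13794 (U = -53*((-5 - 1*6) + 0) - 14377 = -53*((-5 - 6) + 0) - 14377 = -53*(-11 + 0) - 14377 = -53*(-11) - 14377 = 583 - 14377 = -13794)
j + U = 10634 - 13794 = -3160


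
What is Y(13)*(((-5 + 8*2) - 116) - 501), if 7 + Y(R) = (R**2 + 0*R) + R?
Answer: -106050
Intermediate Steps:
Y(R) = -7 + R + R**2 (Y(R) = -7 + ((R**2 + 0*R) + R) = -7 + ((R**2 + 0) + R) = -7 + (R**2 + R) = -7 + (R + R**2) = -7 + R + R**2)
Y(13)*(((-5 + 8*2) - 116) - 501) = (-7 + 13 + 13**2)*(((-5 + 8*2) - 116) - 501) = (-7 + 13 + 169)*(((-5 + 16) - 116) - 501) = 175*((11 - 116) - 501) = 175*(-105 - 501) = 175*(-606) = -106050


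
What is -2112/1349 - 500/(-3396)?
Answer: -1624463/1145301 ≈ -1.4184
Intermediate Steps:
-2112/1349 - 500/(-3396) = -2112*1/1349 - 500*(-1/3396) = -2112/1349 + 125/849 = -1624463/1145301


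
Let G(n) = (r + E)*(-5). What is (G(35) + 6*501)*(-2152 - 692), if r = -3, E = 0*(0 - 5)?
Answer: -8591724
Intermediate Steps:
E = 0 (E = 0*(-5) = 0)
G(n) = 15 (G(n) = (-3 + 0)*(-5) = -3*(-5) = 15)
(G(35) + 6*501)*(-2152 - 692) = (15 + 6*501)*(-2152 - 692) = (15 + 3006)*(-2844) = 3021*(-2844) = -8591724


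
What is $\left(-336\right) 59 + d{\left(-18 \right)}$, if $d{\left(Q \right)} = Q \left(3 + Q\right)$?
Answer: $-19554$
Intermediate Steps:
$\left(-336\right) 59 + d{\left(-18 \right)} = \left(-336\right) 59 - 18 \left(3 - 18\right) = -19824 - -270 = -19824 + 270 = -19554$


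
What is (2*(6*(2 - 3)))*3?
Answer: -36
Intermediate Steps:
(2*(6*(2 - 3)))*3 = (2*(6*(-1)))*3 = (2*(-6))*3 = -12*3 = -36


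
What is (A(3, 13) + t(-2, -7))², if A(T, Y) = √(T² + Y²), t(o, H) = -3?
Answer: (3 - √178)² ≈ 106.95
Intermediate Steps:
(A(3, 13) + t(-2, -7))² = (√(3² + 13²) - 3)² = (√(9 + 169) - 3)² = (√178 - 3)² = (-3 + √178)²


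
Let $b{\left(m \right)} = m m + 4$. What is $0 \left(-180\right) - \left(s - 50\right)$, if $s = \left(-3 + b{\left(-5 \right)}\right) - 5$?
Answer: $29$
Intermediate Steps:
$b{\left(m \right)} = 4 + m^{2}$ ($b{\left(m \right)} = m^{2} + 4 = 4 + m^{2}$)
$s = 21$ ($s = \left(-3 + \left(4 + \left(-5\right)^{2}\right)\right) - 5 = \left(-3 + \left(4 + 25\right)\right) - 5 = \left(-3 + 29\right) - 5 = 26 - 5 = 21$)
$0 \left(-180\right) - \left(s - 50\right) = 0 \left(-180\right) - \left(21 - 50\right) = 0 - \left(21 - 50\right) = 0 - -29 = 0 + 29 = 29$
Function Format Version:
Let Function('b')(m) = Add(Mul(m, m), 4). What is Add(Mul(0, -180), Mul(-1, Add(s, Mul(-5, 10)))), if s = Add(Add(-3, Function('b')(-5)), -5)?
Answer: 29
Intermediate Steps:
Function('b')(m) = Add(4, Pow(m, 2)) (Function('b')(m) = Add(Pow(m, 2), 4) = Add(4, Pow(m, 2)))
s = 21 (s = Add(Add(-3, Add(4, Pow(-5, 2))), -5) = Add(Add(-3, Add(4, 25)), -5) = Add(Add(-3, 29), -5) = Add(26, -5) = 21)
Add(Mul(0, -180), Mul(-1, Add(s, Mul(-5, 10)))) = Add(Mul(0, -180), Mul(-1, Add(21, Mul(-5, 10)))) = Add(0, Mul(-1, Add(21, -50))) = Add(0, Mul(-1, -29)) = Add(0, 29) = 29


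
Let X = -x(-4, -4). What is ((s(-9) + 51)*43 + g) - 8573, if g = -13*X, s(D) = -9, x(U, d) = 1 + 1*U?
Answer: -6806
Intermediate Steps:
x(U, d) = 1 + U
X = 3 (X = -(1 - 4) = -1*(-3) = 3)
g = -39 (g = -13*3 = -39)
((s(-9) + 51)*43 + g) - 8573 = ((-9 + 51)*43 - 39) - 8573 = (42*43 - 39) - 8573 = (1806 - 39) - 8573 = 1767 - 8573 = -6806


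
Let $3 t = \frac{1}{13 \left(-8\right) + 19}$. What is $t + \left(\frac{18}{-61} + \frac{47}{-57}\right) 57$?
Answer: $- \frac{992776}{15555} \approx -63.824$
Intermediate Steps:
$t = - \frac{1}{255}$ ($t = \frac{1}{3 \left(13 \left(-8\right) + 19\right)} = \frac{1}{3 \left(-104 + 19\right)} = \frac{1}{3 \left(-85\right)} = \frac{1}{3} \left(- \frac{1}{85}\right) = - \frac{1}{255} \approx -0.0039216$)
$t + \left(\frac{18}{-61} + \frac{47}{-57}\right) 57 = - \frac{1}{255} + \left(\frac{18}{-61} + \frac{47}{-57}\right) 57 = - \frac{1}{255} + \left(18 \left(- \frac{1}{61}\right) + 47 \left(- \frac{1}{57}\right)\right) 57 = - \frac{1}{255} + \left(- \frac{18}{61} - \frac{47}{57}\right) 57 = - \frac{1}{255} - \frac{3893}{61} = - \frac{992776}{15555}$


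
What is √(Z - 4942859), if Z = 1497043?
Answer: 2*I*√861454 ≈ 1856.3*I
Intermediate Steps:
√(Z - 4942859) = √(1497043 - 4942859) = √(-3445816) = 2*I*√861454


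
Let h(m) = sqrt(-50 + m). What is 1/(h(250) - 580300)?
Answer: -5803/3367480898 - sqrt(2)/33674808980 ≈ -1.7233e-6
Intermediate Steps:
1/(h(250) - 580300) = 1/(sqrt(-50 + 250) - 580300) = 1/(sqrt(200) - 580300) = 1/(10*sqrt(2) - 580300) = 1/(-580300 + 10*sqrt(2))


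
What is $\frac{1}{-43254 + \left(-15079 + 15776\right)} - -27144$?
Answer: $\frac{1155167207}{42557} \approx 27144.0$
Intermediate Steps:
$\frac{1}{-43254 + \left(-15079 + 15776\right)} - -27144 = \frac{1}{-43254 + 697} + 27144 = \frac{1}{-42557} + 27144 = - \frac{1}{42557} + 27144 = \frac{1155167207}{42557}$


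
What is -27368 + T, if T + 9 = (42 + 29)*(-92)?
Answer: -33909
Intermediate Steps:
T = -6541 (T = -9 + (42 + 29)*(-92) = -9 + 71*(-92) = -9 - 6532 = -6541)
-27368 + T = -27368 - 6541 = -33909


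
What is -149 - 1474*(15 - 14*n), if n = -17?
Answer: -373071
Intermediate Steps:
-149 - 1474*(15 - 14*n) = -149 - 1474*(15 - 14*(-17)) = -149 - 1474*(15 + 238) = -149 - 1474*253 = -149 - 372922 = -373071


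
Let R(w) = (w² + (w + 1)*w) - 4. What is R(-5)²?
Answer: 1681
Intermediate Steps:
R(w) = -4 + w² + w*(1 + w) (R(w) = (w² + (1 + w)*w) - 4 = (w² + w*(1 + w)) - 4 = -4 + w² + w*(1 + w))
R(-5)² = (-4 - 5 + 2*(-5)²)² = (-4 - 5 + 2*25)² = (-4 - 5 + 50)² = 41² = 1681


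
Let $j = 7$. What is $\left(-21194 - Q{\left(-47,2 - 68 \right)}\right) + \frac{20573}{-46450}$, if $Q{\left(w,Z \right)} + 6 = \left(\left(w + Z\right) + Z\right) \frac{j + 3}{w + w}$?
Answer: $- \frac{46299121881}{2183150} \approx -21208.0$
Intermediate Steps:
$Q{\left(w,Z \right)} = -6 + \frac{5 \left(w + 2 Z\right)}{w}$ ($Q{\left(w,Z \right)} = -6 + \left(\left(w + Z\right) + Z\right) \frac{7 + 3}{w + w} = -6 + \left(\left(Z + w\right) + Z\right) \frac{10}{2 w} = -6 + \left(w + 2 Z\right) 10 \frac{1}{2 w} = -6 + \left(w + 2 Z\right) \frac{5}{w} = -6 + \frac{5 \left(w + 2 Z\right)}{w}$)
$\left(-21194 - Q{\left(-47,2 - 68 \right)}\right) + \frac{20573}{-46450} = \left(-21194 - \frac{\left(-1\right) \left(-47\right) + 10 \left(2 - 68\right)}{-47}\right) + \frac{20573}{-46450} = \left(-21194 - - \frac{47 + 10 \left(-66\right)}{47}\right) + 20573 \left(- \frac{1}{46450}\right) = \left(-21194 - - \frac{47 - 660}{47}\right) - \frac{20573}{46450} = \left(-21194 - \left(- \frac{1}{47}\right) \left(-613\right)\right) - \frac{20573}{46450} = \left(-21194 - \frac{613}{47}\right) - \frac{20573}{46450} = - \frac{996731}{47} - \frac{20573}{46450} = - \frac{46299121881}{2183150}$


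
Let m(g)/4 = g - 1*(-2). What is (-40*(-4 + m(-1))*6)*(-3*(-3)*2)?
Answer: 0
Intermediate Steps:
m(g) = 8 + 4*g (m(g) = 4*(g - 1*(-2)) = 4*(g + 2) = 4*(2 + g) = 8 + 4*g)
(-40*(-4 + m(-1))*6)*(-3*(-3)*2) = (-40*(-4 + (8 + 4*(-1)))*6)*(-3*(-3)*2) = (-40*(-4 + (8 - 4))*6)*(9*2) = -40*(-4 + 4)*6*18 = -0*6*18 = -40*0*18 = 0*18 = 0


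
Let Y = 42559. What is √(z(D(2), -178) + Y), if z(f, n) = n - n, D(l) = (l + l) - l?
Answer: √42559 ≈ 206.30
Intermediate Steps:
D(l) = l (D(l) = 2*l - l = l)
z(f, n) = 0
√(z(D(2), -178) + Y) = √(0 + 42559) = √42559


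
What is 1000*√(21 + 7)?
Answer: 2000*√7 ≈ 5291.5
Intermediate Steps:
1000*√(21 + 7) = 1000*√28 = 1000*(2*√7) = 2000*√7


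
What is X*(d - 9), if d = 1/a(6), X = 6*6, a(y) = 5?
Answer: -1584/5 ≈ -316.80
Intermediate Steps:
X = 36
d = ⅕ (d = 1/5 = ⅕ ≈ 0.20000)
X*(d - 9) = 36*(⅕ - 9) = 36*(-44/5) = -1584/5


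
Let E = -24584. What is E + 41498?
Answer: 16914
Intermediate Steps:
E + 41498 = -24584 + 41498 = 16914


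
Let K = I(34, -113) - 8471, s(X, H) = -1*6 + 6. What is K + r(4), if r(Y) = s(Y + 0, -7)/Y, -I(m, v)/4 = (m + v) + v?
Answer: -7703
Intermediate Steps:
s(X, H) = 0 (s(X, H) = -6 + 6 = 0)
I(m, v) = -8*v - 4*m (I(m, v) = -4*((m + v) + v) = -4*(m + 2*v) = -8*v - 4*m)
r(Y) = 0 (r(Y) = 0/Y = 0)
K = -7703 (K = (-8*(-113) - 4*34) - 8471 = (904 - 136) - 8471 = 768 - 8471 = -7703)
K + r(4) = -7703 + 0 = -7703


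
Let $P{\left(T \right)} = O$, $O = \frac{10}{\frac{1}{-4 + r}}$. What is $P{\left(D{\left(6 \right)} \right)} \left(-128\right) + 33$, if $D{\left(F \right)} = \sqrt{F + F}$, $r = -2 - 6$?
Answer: $15393$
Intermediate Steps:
$r = -8$
$D{\left(F \right)} = \sqrt{2} \sqrt{F}$ ($D{\left(F \right)} = \sqrt{2 F} = \sqrt{2} \sqrt{F}$)
$O = -120$ ($O = \frac{10}{\frac{1}{-4 - 8}} = \frac{10}{\frac{1}{-12}} = \frac{10}{- \frac{1}{12}} = 10 \left(-12\right) = -120$)
$P{\left(T \right)} = -120$
$P{\left(D{\left(6 \right)} \right)} \left(-128\right) + 33 = \left(-120\right) \left(-128\right) + 33 = 15360 + 33 = 15393$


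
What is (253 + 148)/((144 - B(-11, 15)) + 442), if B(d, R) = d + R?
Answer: 401/582 ≈ 0.68900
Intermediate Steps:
B(d, R) = R + d
(253 + 148)/((144 - B(-11, 15)) + 442) = (253 + 148)/((144 - (15 - 11)) + 442) = 401/((144 - 1*4) + 442) = 401/((144 - 4) + 442) = 401/(140 + 442) = 401/582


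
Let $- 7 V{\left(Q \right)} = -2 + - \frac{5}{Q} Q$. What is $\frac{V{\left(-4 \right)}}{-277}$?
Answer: $- \frac{1}{277} \approx -0.0036101$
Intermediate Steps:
$V{\left(Q \right)} = 1$ ($V{\left(Q \right)} = - \frac{-2 + - \frac{5}{Q} Q}{7} = - \frac{-2 - 5}{7} = \left(- \frac{1}{7}\right) \left(-7\right) = 1$)
$\frac{V{\left(-4 \right)}}{-277} = 1 \frac{1}{-277} = 1 \left(- \frac{1}{277}\right) = - \frac{1}{277}$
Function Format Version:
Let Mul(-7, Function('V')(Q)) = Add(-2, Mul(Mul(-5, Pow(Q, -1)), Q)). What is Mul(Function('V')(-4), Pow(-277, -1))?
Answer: Rational(-1, 277) ≈ -0.0036101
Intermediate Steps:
Function('V')(Q) = 1 (Function('V')(Q) = Mul(Rational(-1, 7), Add(-2, Mul(Mul(-5, Pow(Q, -1)), Q))) = Mul(Rational(-1, 7), Add(-2, -5)) = Mul(Rational(-1, 7), -7) = 1)
Mul(Function('V')(-4), Pow(-277, -1)) = Mul(1, Pow(-277, -1)) = Mul(1, Rational(-1, 277)) = Rational(-1, 277)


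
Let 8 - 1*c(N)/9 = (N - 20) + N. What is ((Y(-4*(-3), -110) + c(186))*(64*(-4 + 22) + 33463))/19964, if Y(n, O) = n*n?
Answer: -158670/31 ≈ -5118.4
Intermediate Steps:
Y(n, O) = n**2
c(N) = 252 - 18*N (c(N) = 72 - 9*((N - 20) + N) = 72 - 9*((-20 + N) + N) = 72 - 9*(-20 + 2*N) = 72 + (180 - 18*N) = 252 - 18*N)
((Y(-4*(-3), -110) + c(186))*(64*(-4 + 22) + 33463))/19964 = (((-4*(-3))**2 + (252 - 18*186))*(64*(-4 + 22) + 33463))/19964 = ((12**2 + (252 - 3348))*(64*18 + 33463))*(1/19964) = ((144 - 3096)*(1152 + 33463))*(1/19964) = -2952*34615*(1/19964) = -102183480*1/19964 = -158670/31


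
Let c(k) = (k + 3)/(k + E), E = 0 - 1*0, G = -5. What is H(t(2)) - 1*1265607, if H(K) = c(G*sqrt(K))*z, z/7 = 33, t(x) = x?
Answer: -1265376 - 693*sqrt(2)/10 ≈ -1.2655e+6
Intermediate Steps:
E = 0 (E = 0 + 0 = 0)
z = 231 (z = 7*33 = 231)
c(k) = (3 + k)/k (c(k) = (k + 3)/(k + 0) = (3 + k)/k)
H(K) = -231*(3 - 5*sqrt(K))/(5*sqrt(K)) (H(K) = ((3 - 5*sqrt(K))/((-5*sqrt(K))))*231 = ((-1/(5*sqrt(K)))*(3 - 5*sqrt(K)))*231 = -(3 - 5*sqrt(K))/(5*sqrt(K))*231 = -231*(3 - 5*sqrt(K))/(5*sqrt(K)))
H(t(2)) - 1*1265607 = (231 - 693*sqrt(2)/10) - 1*1265607 = (231 - 693*sqrt(2)/10) - 1265607 = -1265376 - 693*sqrt(2)/10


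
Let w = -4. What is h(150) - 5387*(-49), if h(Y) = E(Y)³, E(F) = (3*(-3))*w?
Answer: 310619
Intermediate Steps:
E(F) = 36 (E(F) = (3*(-3))*(-4) = -9*(-4) = 36)
h(Y) = 46656 (h(Y) = 36³ = 46656)
h(150) - 5387*(-49) = 46656 - 5387*(-49) = 46656 - 1*(-263963) = 46656 + 263963 = 310619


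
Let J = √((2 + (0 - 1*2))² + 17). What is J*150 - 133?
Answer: -133 + 150*√17 ≈ 485.47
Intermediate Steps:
J = √17 (J = √((2 + (0 - 2))² + 17) = √((2 - 2)² + 17) = √(0² + 17) = √(0 + 17) = √17 ≈ 4.1231)
J*150 - 133 = √17*150 - 133 = 150*√17 - 133 = -133 + 150*√17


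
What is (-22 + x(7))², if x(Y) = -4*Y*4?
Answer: 17956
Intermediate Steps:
x(Y) = -16*Y
(-22 + x(7))² = (-22 - 16*7)² = (-22 - 112)² = (-134)² = 17956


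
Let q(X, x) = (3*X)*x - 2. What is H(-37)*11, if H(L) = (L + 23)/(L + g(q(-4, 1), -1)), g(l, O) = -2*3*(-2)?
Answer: 154/25 ≈ 6.1600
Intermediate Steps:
q(X, x) = -2 + 3*X*x (q(X, x) = 3*X*x - 2 = -2 + 3*X*x)
g(l, O) = 12 (g(l, O) = -6*(-2) = 12)
H(L) = (23 + L)/(12 + L) (H(L) = (L + 23)/(L + 12) = (23 + L)/(12 + L))
H(-37)*11 = ((23 - 37)/(12 - 37))*11 = (-14/(-25))*11 = -1/25*(-14)*11 = (14/25)*11 = 154/25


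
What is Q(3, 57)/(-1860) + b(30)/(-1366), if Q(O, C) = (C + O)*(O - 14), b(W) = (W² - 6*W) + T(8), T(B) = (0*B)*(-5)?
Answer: -3647/21173 ≈ -0.17225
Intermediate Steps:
T(B) = 0 (T(B) = 0*(-5) = 0)
b(W) = W² - 6*W (b(W) = (W² - 6*W) + 0 = W² - 6*W)
Q(O, C) = (-14 + O)*(C + O) (Q(O, C) = (C + O)*(-14 + O) = (-14 + O)*(C + O))
Q(3, 57)/(-1860) + b(30)/(-1366) = (3² - 14*57 - 14*3 + 57*3)/(-1860) + (30*(-6 + 30))/(-1366) = (9 - 798 - 42 + 171)*(-1/1860) + (30*24)*(-1/1366) = -660*(-1/1860) + 720*(-1/1366) = 11/31 - 360/683 = -3647/21173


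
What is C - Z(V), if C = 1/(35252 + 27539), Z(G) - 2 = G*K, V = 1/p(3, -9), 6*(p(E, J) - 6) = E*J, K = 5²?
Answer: -3516293/188373 ≈ -18.667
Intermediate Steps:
K = 25
p(E, J) = 6 + E*J/6 (p(E, J) = 6 + (E*J)/6 = 6 + E*J/6)
V = ⅔ (V = 1/(6 + (⅙)*3*(-9)) = 1/(6 - 9/2) = 1/(3/2) = ⅔ ≈ 0.66667)
Z(G) = 2 + 25*G (Z(G) = 2 + G*25 = 2 + 25*G)
C = 1/62791 ≈ 1.5926e-5
C - Z(V) = 1/62791 - (2 + 25*(⅔)) = 1/62791 - (2 + 50/3) = 1/62791 - 1*56/3 = 1/62791 - 56/3 = -3516293/188373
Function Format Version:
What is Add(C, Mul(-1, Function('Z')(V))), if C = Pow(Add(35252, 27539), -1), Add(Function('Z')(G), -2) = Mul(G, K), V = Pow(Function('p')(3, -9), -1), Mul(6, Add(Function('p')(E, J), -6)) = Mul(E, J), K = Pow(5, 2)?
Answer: Rational(-3516293, 188373) ≈ -18.667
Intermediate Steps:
K = 25
Function('p')(E, J) = Add(6, Mul(Rational(1, 6), E, J)) (Function('p')(E, J) = Add(6, Mul(Rational(1, 6), Mul(E, J))) = Add(6, Mul(Rational(1, 6), E, J)))
V = Rational(2, 3) (V = Pow(Add(6, Mul(Rational(1, 6), 3, -9)), -1) = Pow(Add(6, Rational(-9, 2)), -1) = Pow(Rational(3, 2), -1) = Rational(2, 3) ≈ 0.66667)
Function('Z')(G) = Add(2, Mul(25, G)) (Function('Z')(G) = Add(2, Mul(G, 25)) = Add(2, Mul(25, G)))
C = Rational(1, 62791) (C = Pow(62791, -1) = Rational(1, 62791) ≈ 1.5926e-5)
Add(C, Mul(-1, Function('Z')(V))) = Add(Rational(1, 62791), Mul(-1, Add(2, Mul(25, Rational(2, 3))))) = Add(Rational(1, 62791), Mul(-1, Add(2, Rational(50, 3)))) = Add(Rational(1, 62791), Mul(-1, Rational(56, 3))) = Add(Rational(1, 62791), Rational(-56, 3)) = Rational(-3516293, 188373)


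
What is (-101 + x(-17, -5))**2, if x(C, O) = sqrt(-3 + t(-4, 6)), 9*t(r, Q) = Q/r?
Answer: (606 - I*sqrt(114))**2/36 ≈ 10198.0 - 359.46*I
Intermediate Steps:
t(r, Q) = Q/(9*r) (t(r, Q) = (Q/r)/9 = Q/(9*r))
x(C, O) = I*sqrt(114)/6 (x(C, O) = sqrt(-3 + (1/9)*6/(-4)) = sqrt(-3 + (1/9)*6*(-1/4)) = sqrt(-3 - 1/6) = sqrt(-19/6) = I*sqrt(114)/6)
(-101 + x(-17, -5))**2 = (-101 + I*sqrt(114)/6)**2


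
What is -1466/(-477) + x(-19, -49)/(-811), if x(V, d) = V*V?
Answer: 1016729/386847 ≈ 2.6282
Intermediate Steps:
x(V, d) = V**2
-1466/(-477) + x(-19, -49)/(-811) = -1466/(-477) + (-19)**2/(-811) = -1466*(-1/477) + 361*(-1/811) = 1466/477 - 361/811 = 1016729/386847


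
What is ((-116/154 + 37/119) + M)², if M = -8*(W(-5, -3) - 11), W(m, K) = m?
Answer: 27879982729/1713481 ≈ 16271.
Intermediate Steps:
M = 128 (M = -8*(-5 - 11) = -8*(-16) = 128)
((-116/154 + 37/119) + M)² = ((-116/154 + 37/119) + 128)² = ((-116*1/154 + 37*(1/119)) + 128)² = ((-58/77 + 37/119) + 128)² = (-579/1309 + 128)² = (166973/1309)² = 27879982729/1713481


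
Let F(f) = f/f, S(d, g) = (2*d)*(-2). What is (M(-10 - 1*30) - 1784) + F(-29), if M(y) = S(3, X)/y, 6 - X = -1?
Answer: -17827/10 ≈ -1782.7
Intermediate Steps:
X = 7 (X = 6 - 1*(-1) = 6 + 1 = 7)
S(d, g) = -4*d
F(f) = 1
M(y) = -12/y (M(y) = (-4*3)/y = -12/y)
(M(-10 - 1*30) - 1784) + F(-29) = (-12/(-10 - 1*30) - 1784) + 1 = (-12/(-10 - 30) - 1784) + 1 = (-12/(-40) - 1784) + 1 = (-12*(-1/40) - 1784) + 1 = (3/10 - 1784) + 1 = -17837/10 + 1 = -17827/10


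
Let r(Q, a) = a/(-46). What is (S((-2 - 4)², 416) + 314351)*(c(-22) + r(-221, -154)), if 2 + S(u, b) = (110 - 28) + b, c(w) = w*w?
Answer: 153440001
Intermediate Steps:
c(w) = w²
r(Q, a) = -a/46 (r(Q, a) = a*(-1/46) = -a/46)
S(u, b) = 80 + b (S(u, b) = -2 + ((110 - 28) + b) = -2 + (82 + b) = 80 + b)
(S((-2 - 4)², 416) + 314351)*(c(-22) + r(-221, -154)) = ((80 + 416) + 314351)*((-22)² - 1/46*(-154)) = (496 + 314351)*(484 + 77/23) = 314847*(11209/23) = 153440001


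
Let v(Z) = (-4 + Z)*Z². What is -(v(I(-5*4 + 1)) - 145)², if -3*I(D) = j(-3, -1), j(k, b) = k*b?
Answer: -22500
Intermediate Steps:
j(k, b) = b*k
I(D) = -1 (I(D) = -(-1)*(-3)/3 = -⅓*3 = -1)
v(Z) = Z²*(-4 + Z)
-(v(I(-5*4 + 1)) - 145)² = -((-1)²*(-4 - 1) - 145)² = -(1*(-5) - 145)² = -(-5 - 145)² = -1*(-150)² = -1*22500 = -22500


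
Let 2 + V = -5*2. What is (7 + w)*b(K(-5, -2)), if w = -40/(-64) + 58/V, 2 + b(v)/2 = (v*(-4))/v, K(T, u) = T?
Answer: -67/2 ≈ -33.500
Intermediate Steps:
b(v) = -12 (b(v) = -4 + 2*((v*(-4))/v) = -4 + 2*((-4*v)/v) = -4 + 2*(-4) = -4 - 8 = -12)
V = -12 (V = -2 - 5*2 = -2 - 10 = -12)
w = -101/24 (w = -40/(-64) + 58/(-12) = -40*(-1/64) + 58*(-1/12) = 5/8 - 29/6 = -101/24 ≈ -4.2083)
(7 + w)*b(K(-5, -2)) = (7 - 101/24)*(-12) = (67/24)*(-12) = -67/2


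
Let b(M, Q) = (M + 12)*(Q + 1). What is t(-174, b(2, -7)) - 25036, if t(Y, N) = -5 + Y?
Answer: -25215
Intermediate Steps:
b(M, Q) = (1 + Q)*(12 + M) (b(M, Q) = (12 + M)*(1 + Q) = (1 + Q)*(12 + M))
t(-174, b(2, -7)) - 25036 = (-5 - 174) - 25036 = -179 - 25036 = -25215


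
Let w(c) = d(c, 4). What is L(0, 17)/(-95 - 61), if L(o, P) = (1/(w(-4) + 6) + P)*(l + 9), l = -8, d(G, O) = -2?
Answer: -23/208 ≈ -0.11058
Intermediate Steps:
w(c) = -2
L(o, P) = 1/4 + P (L(o, P) = (1/(-2 + 6) + P)*(-8 + 9) = (1/4 + P)*1 = 1/4 + P)
L(0, 17)/(-95 - 61) = (1/4 + 17)/(-95 - 61) = (69/4)/(-156) = -1/156*69/4 = -23/208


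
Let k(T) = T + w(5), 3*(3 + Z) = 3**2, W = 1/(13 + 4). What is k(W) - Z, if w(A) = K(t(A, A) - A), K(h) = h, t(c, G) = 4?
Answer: -16/17 ≈ -0.94118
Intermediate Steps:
W = 1/17 ≈ 0.058824
w(A) = 4 - A
Z = 0 (Z = -3 + (1/3)*3**2 = -3 + (1/3)*9 = -3 + 3 = 0)
k(T) = -1 + T (k(T) = T + (4 - 1*5) = T + (4 - 5) = T - 1 = -1 + T)
k(W) - Z = (-1 + 1/17) - 1*0 = -16/17 + 0 = -16/17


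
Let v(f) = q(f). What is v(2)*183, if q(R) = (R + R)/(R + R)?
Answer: 183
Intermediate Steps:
q(R) = 1 (q(R) = (2*R)/((2*R)) = (2*R)*(1/(2*R)) = 1)
v(f) = 1
v(2)*183 = 1*183 = 183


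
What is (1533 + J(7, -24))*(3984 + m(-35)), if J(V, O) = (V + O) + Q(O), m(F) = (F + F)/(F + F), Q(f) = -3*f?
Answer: 6328180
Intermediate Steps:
m(F) = 1 (m(F) = (2*F)/((2*F)) = (2*F)*(1/(2*F)) = 1)
J(V, O) = V - 2*O (J(V, O) = (V + O) - 3*O = (O + V) - 3*O = V - 2*O)
(1533 + J(7, -24))*(3984 + m(-35)) = (1533 + (7 - 2*(-24)))*(3984 + 1) = (1533 + (7 + 48))*3985 = (1533 + 55)*3985 = 1588*3985 = 6328180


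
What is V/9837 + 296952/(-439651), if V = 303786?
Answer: 14515411318/480538543 ≈ 30.207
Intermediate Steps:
V/9837 + 296952/(-439651) = 303786/9837 + 296952/(-439651) = 303786*(1/9837) + 296952*(-1/439651) = 33754/1093 - 296952/439651 = 14515411318/480538543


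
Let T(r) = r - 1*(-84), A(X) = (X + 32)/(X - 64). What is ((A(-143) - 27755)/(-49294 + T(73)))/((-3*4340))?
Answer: -957529/22071849030 ≈ -4.3382e-5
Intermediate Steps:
A(X) = (32 + X)/(-64 + X)
T(r) = 84 + r (T(r) = r + 84 = 84 + r)
((A(-143) - 27755)/(-49294 + T(73)))/((-3*4340)) = (((32 - 143)/(-64 - 143) - 27755)/(-49294 + (84 + 73)))/((-3*4340)) = ((-111/(-207) - 27755)/(-49294 + 157))/(-13020) = ((-1/207*(-111) - 27755)/(-49137))*(-1/13020) = ((37/69 - 27755)*(-1/49137))*(-1/13020) = -1915058/69*(-1/49137)*(-1/13020) = (1915058/3390453)*(-1/13020) = -957529/22071849030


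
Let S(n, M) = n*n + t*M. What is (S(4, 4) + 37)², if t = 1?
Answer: 3249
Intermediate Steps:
S(n, M) = M + n² (S(n, M) = n*n + 1*M = n² + M = M + n²)
(S(4, 4) + 37)² = ((4 + 4²) + 37)² = ((4 + 16) + 37)² = (20 + 37)² = 57² = 3249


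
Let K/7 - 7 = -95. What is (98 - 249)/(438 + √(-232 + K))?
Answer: -33069/96346 + 151*I*√53/48173 ≈ -0.34323 + 0.02282*I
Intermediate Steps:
K = -616 (K = 49 + 7*(-95) = 49 - 665 = -616)
(98 - 249)/(438 + √(-232 + K)) = (98 - 249)/(438 + √(-232 - 616)) = -151/(438 + √(-848)) = -151/(438 + 4*I*√53)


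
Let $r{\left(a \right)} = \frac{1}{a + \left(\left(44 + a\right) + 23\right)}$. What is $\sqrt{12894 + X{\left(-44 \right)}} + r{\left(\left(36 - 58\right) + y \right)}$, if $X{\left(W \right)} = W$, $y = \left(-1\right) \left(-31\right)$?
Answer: $\frac{1}{85} + 5 \sqrt{514} \approx 113.37$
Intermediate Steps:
$y = 31$
$r{\left(a \right)} = \frac{1}{67 + 2 a}$ ($r{\left(a \right)} = \frac{1}{a + \left(67 + a\right)} = \frac{1}{67 + 2 a}$)
$\sqrt{12894 + X{\left(-44 \right)}} + r{\left(\left(36 - 58\right) + y \right)} = \sqrt{12894 - 44} + \frac{1}{67 + 2 \left(\left(36 - 58\right) + 31\right)} = \sqrt{12850} + \frac{1}{67 + 2 \left(-22 + 31\right)} = 5 \sqrt{514} + \frac{1}{67 + 2 \cdot 9} = 5 \sqrt{514} + \frac{1}{67 + 18} = 5 \sqrt{514} + \frac{1}{85} = \frac{1}{85} + 5 \sqrt{514}$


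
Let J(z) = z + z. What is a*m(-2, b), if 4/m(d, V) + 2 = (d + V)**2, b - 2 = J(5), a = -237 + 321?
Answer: 24/7 ≈ 3.4286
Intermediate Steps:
a = 84
J(z) = 2*z
b = 12 (b = 2 + 2*5 = 2 + 10 = 12)
m(d, V) = 4/(-2 + (V + d)**2) (m(d, V) = 4/(-2 + (d + V)**2) = 4/(-2 + (V + d)**2))
a*m(-2, b) = 84*(4/(-2 + (12 - 2)**2)) = 84*(4/(-2 + 10**2)) = 84*(4/(-2 + 100)) = 84*(4/98) = 84*(4*(1/98)) = 84*(2/49) = 24/7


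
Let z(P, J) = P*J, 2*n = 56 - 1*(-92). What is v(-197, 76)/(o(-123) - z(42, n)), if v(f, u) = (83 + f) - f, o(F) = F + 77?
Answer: -1/38 ≈ -0.026316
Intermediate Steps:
o(F) = 77 + F
n = 74 (n = (56 - 1*(-92))/2 = (56 + 92)/2 = (½)*148 = 74)
z(P, J) = J*P
v(f, u) = 83
v(-197, 76)/(o(-123) - z(42, n)) = 83/((77 - 123) - 74*42) = 83/(-46 - 1*3108) = 83/(-46 - 3108) = 83/(-3154) = 83*(-1/3154) = -1/38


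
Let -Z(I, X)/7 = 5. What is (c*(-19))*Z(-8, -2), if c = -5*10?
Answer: -33250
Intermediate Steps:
Z(I, X) = -35 (Z(I, X) = -7*5 = -35)
c = -50
(c*(-19))*Z(-8, -2) = -50*(-19)*(-35) = 950*(-35) = -33250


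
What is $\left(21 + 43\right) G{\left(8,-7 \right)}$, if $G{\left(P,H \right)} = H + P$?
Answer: $64$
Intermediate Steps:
$\left(21 + 43\right) G{\left(8,-7 \right)} = \left(21 + 43\right) \left(-7 + 8\right) = 64 \cdot 1 = 64$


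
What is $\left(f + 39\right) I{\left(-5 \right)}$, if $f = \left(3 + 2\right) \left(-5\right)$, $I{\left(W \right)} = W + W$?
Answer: $-140$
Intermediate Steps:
$I{\left(W \right)} = 2 W$
$f = -25$ ($f = 5 \left(-5\right) = -25$)
$\left(f + 39\right) I{\left(-5 \right)} = \left(-25 + 39\right) 2 \left(-5\right) = 14 \left(-10\right) = -140$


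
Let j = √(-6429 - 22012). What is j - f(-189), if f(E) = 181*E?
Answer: 34209 + I*√28441 ≈ 34209.0 + 168.64*I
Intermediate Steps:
j = I*√28441 (j = √(-28441) = I*√28441 ≈ 168.64*I)
j - f(-189) = I*√28441 - 181*(-189) = I*√28441 - 1*(-34209) = I*√28441 + 34209 = 34209 + I*√28441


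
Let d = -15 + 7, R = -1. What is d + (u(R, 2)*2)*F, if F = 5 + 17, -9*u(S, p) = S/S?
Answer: -116/9 ≈ -12.889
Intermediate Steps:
u(S, p) = -⅑ (u(S, p) = -S/(9*S) = -⅑*1 = -⅑)
d = -8
F = 22
d + (u(R, 2)*2)*F = -8 - ⅑*2*22 = -8 - 2/9*22 = -8 - 44/9 = -116/9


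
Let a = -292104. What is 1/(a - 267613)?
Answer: -1/559717 ≈ -1.7866e-6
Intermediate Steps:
1/(a - 267613) = 1/(-292104 - 267613) = 1/(-559717) = -1/559717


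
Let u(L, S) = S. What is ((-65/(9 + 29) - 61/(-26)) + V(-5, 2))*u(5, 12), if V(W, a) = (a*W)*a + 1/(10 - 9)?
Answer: -54432/247 ≈ -220.37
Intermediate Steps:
V(W, a) = 1 + W*a² (V(W, a) = (W*a)*a + 1/1 = W*a² + 1 = 1 + W*a²)
((-65/(9 + 29) - 61/(-26)) + V(-5, 2))*u(5, 12) = ((-65/(9 + 29) - 61/(-26)) + (1 - 5*2²))*12 = ((-65/38 - 61*(-1/26)) + (1 - 5*4))*12 = ((-65*1/38 + 61/26) + (1 - 20))*12 = ((-65/38 + 61/26) - 19)*12 = (157/247 - 19)*12 = -4536/247*12 = -54432/247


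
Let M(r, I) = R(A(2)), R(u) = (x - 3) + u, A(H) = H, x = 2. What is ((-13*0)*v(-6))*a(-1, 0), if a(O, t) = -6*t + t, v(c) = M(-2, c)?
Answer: 0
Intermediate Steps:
R(u) = -1 + u (R(u) = (2 - 3) + u = -1 + u)
M(r, I) = 1 (M(r, I) = -1 + 2 = 1)
v(c) = 1
a(O, t) = -5*t
((-13*0)*v(-6))*a(-1, 0) = (-13*0*1)*(-5*0) = (0*1)*0 = 0*0 = 0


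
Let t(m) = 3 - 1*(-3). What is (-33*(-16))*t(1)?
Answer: 3168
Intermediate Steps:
t(m) = 6 (t(m) = 3 + 3 = 6)
(-33*(-16))*t(1) = -33*(-16)*6 = 528*6 = 3168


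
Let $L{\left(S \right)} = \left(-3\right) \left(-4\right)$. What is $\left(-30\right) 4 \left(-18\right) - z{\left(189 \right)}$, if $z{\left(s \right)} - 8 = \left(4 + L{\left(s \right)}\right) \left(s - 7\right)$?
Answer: $-760$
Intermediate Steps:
$L{\left(S \right)} = 12$
$z{\left(s \right)} = -104 + 16 s$ ($z{\left(s \right)} = 8 + \left(4 + 12\right) \left(s - 7\right) = 8 + 16 \left(-7 + s\right) = 8 + \left(-112 + 16 s\right) = -104 + 16 s$)
$\left(-30\right) 4 \left(-18\right) - z{\left(189 \right)} = \left(-30\right) 4 \left(-18\right) - \left(-104 + 16 \cdot 189\right) = \left(-120\right) \left(-18\right) - \left(-104 + 3024\right) = 2160 - 2920 = -760$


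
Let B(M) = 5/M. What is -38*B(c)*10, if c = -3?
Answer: 1900/3 ≈ 633.33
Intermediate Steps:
-38*B(c)*10 = -190/(-3)*10 = -190*(-1)/3*10 = -38*(-5/3)*10 = (190/3)*10 = 1900/3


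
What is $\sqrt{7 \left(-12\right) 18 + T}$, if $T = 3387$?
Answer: $25 \sqrt{3} \approx 43.301$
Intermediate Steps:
$\sqrt{7 \left(-12\right) 18 + T} = \sqrt{7 \left(-12\right) 18 + 3387} = \sqrt{\left(-84\right) 18 + 3387} = \sqrt{-1512 + 3387} = \sqrt{1875} = 25 \sqrt{3}$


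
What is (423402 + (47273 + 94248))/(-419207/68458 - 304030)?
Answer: -38673498734/20813704947 ≈ -1.8581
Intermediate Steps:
(423402 + (47273 + 94248))/(-419207/68458 - 304030) = (423402 + 141521)/(-419207*1/68458 - 304030) = 564923/(-419207/68458 - 304030) = 564923/(-20813704947/68458) = 564923*(-68458/20813704947) = -38673498734/20813704947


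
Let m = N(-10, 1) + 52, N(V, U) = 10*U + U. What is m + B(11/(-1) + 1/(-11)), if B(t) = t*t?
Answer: 22507/121 ≈ 186.01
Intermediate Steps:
N(V, U) = 11*U
B(t) = t²
m = 63 (m = 11*1 + 52 = 11 + 52 = 63)
m + B(11/(-1) + 1/(-11)) = 63 + (11/(-1) + 1/(-11))² = 63 + (11*(-1) + 1*(-1/11))² = 63 + (-11 - 1/11)² = 63 + (-122/11)² = 63 + 14884/121 = 22507/121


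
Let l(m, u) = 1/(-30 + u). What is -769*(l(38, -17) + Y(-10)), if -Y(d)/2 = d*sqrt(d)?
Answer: 769/47 - 15380*I*sqrt(10) ≈ 16.362 - 48636.0*I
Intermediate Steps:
Y(d) = -2*d**(3/2) (Y(d) = -2*d*sqrt(d) = -2*d**(3/2))
-769*(l(38, -17) + Y(-10)) = -769*(1/(-30 - 17) - (-20)*I*sqrt(10)) = -769*(1/(-47) - (-20)*I*sqrt(10)) = -769*(-1/47 + 20*I*sqrt(10)) = 769/47 - 15380*I*sqrt(10)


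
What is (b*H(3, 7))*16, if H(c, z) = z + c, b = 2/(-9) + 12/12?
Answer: 1120/9 ≈ 124.44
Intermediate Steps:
b = 7/9 (b = 2*(-⅑) + 12*(1/12) = -2/9 + 1 = 7/9 ≈ 0.77778)
H(c, z) = c + z
(b*H(3, 7))*16 = (7*(3 + 7)/9)*16 = ((7/9)*10)*16 = (70/9)*16 = 1120/9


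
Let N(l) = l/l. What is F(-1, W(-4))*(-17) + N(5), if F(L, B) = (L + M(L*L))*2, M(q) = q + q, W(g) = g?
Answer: -33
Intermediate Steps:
M(q) = 2*q
F(L, B) = 2*L + 4*L**2 (F(L, B) = (L + 2*(L*L))*2 = (L + 2*L**2)*2 = 2*L + 4*L**2)
N(l) = 1
F(-1, W(-4))*(-17) + N(5) = (2*(-1)*(1 + 2*(-1)))*(-17) + 1 = (2*(-1)*(1 - 2))*(-17) + 1 = (2*(-1)*(-1))*(-17) + 1 = 2*(-17) + 1 = -34 + 1 = -33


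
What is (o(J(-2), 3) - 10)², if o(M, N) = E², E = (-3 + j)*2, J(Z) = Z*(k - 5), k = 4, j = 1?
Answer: 36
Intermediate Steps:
J(Z) = -Z (J(Z) = Z*(4 - 5) = Z*(-1) = -Z)
E = -4 (E = (-3 + 1)*2 = -2*2 = -4)
o(M, N) = 16 (o(M, N) = (-4)² = 16)
(o(J(-2), 3) - 10)² = (16 - 10)² = 6² = 36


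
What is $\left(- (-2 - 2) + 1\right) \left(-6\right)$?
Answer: $-30$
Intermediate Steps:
$\left(- (-2 - 2) + 1\right) \left(-6\right) = \left(\left(-1\right) \left(-4\right) + 1\right) \left(-6\right) = \left(4 + 1\right) \left(-6\right) = 5 \left(-6\right) = -30$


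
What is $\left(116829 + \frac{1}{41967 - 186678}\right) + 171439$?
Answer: $\frac{41715550547}{144711} \approx 2.8827 \cdot 10^{5}$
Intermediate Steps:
$\left(116829 + \frac{1}{41967 - 186678}\right) + 171439 = \left(116829 + \frac{1}{-144711}\right) + 171439 = \left(116829 - \frac{1}{144711}\right) + 171439 = \frac{16906441418}{144711} + 171439 = \frac{41715550547}{144711}$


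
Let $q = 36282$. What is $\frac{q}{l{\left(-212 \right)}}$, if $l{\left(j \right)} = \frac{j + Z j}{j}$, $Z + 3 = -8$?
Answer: $- \frac{18141}{5} \approx -3628.2$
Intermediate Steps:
$Z = -11$ ($Z = -3 - 8 = -11$)
$l{\left(j \right)} = -10$ ($l{\left(j \right)} = \frac{j - 11 j}{j} = \frac{\left(-10\right) j}{j} = -10$)
$\frac{q}{l{\left(-212 \right)}} = \frac{36282}{-10} = 36282 \left(- \frac{1}{10}\right) = - \frac{18141}{5}$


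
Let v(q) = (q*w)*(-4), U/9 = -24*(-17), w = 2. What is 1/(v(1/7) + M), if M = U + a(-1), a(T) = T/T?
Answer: 7/25703 ≈ 0.00027234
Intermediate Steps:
U = 3672 (U = 9*(-24*(-17)) = 9*408 = 3672)
v(q) = -8*q (v(q) = (q*2)*(-4) = (2*q)*(-4) = -8*q)
a(T) = 1
M = 3673 (M = 3672 + 1 = 3673)
1/(v(1/7) + M) = 1/(-8/7 + 3673) = 1/(25703/7) = 7/25703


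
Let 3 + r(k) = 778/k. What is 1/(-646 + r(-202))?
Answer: -101/65938 ≈ -0.0015317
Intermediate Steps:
r(k) = -3 + 778/k
1/(-646 + r(-202)) = 1/(-646 + (-3 + 778/(-202))) = 1/(-646 + (-3 + 778*(-1/202))) = 1/(-646 + (-3 - 389/101)) = 1/(-646 - 692/101) = 1/(-65938/101) = -101/65938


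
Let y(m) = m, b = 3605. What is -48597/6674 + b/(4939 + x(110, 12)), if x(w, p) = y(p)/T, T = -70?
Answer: -7558336873/1153660966 ≈ -6.5516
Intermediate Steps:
x(w, p) = -p/70 (x(w, p) = p/(-70) = p*(-1/70) = -p/70)
-48597/6674 + b/(4939 + x(110, 12)) = -48597/6674 + 3605/(4939 - 1/70*12) = -48597*1/6674 + 3605/(4939 - 6/35) = -48597/6674 + 3605/(172859/35) = -48597/6674 + 3605*(35/172859) = -48597/6674 + 126175/172859 = -7558336873/1153660966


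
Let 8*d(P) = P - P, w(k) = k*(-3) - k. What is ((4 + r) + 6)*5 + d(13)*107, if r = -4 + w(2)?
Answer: -10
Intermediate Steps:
w(k) = -4*k (w(k) = -3*k - k = -4*k)
d(P) = 0 (d(P) = (P - P)/8 = (⅛)*0 = 0)
r = -12 (r = -4 - 4*2 = -4 - 8 = -12)
((4 + r) + 6)*5 + d(13)*107 = ((4 - 12) + 6)*5 + 0*107 = (-8 + 6)*5 + 0 = -2*5 + 0 = -10 + 0 = -10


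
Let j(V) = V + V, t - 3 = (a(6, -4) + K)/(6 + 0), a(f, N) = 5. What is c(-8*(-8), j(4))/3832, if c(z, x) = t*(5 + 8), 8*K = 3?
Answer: 2431/183936 ≈ 0.013217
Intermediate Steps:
K = 3/8 (K = (⅛)*3 = 3/8 ≈ 0.37500)
t = 187/48 (t = 3 + (5 + 3/8)/(6 + 0) = 3 + (43/8)/6 = 3 + (43/8)*(⅙) = 3 + 43/48 = 187/48 ≈ 3.8958)
j(V) = 2*V
c(z, x) = 2431/48 (c(z, x) = 187*(5 + 8)/48 = (187/48)*13 = 2431/48)
c(-8*(-8), j(4))/3832 = (2431/48)/3832 = (2431/48)*(1/3832) = 2431/183936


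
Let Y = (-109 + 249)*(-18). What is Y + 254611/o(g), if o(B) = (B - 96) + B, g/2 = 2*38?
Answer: -269549/208 ≈ -1295.9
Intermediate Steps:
Y = -2520 (Y = 140*(-18) = -2520)
g = 152 (g = 2*(2*38) = 2*76 = 152)
o(B) = -96 + 2*B (o(B) = (-96 + B) + B = -96 + 2*B)
Y + 254611/o(g) = -2520 + 254611/(-96 + 2*152) = -2520 + 254611/(-96 + 304) = -2520 + 254611/208 = -269549/208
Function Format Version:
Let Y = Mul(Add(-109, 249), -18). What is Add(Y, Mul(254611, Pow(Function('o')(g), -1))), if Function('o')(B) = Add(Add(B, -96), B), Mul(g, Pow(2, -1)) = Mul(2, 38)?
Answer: Rational(-269549, 208) ≈ -1295.9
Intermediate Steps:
Y = -2520 (Y = Mul(140, -18) = -2520)
g = 152 (g = Mul(2, Mul(2, 38)) = Mul(2, 76) = 152)
Function('o')(B) = Add(-96, Mul(2, B)) (Function('o')(B) = Add(Add(-96, B), B) = Add(-96, Mul(2, B)))
Add(Y, Mul(254611, Pow(Function('o')(g), -1))) = Add(-2520, Mul(254611, Pow(Add(-96, Mul(2, 152)), -1))) = Add(-2520, Mul(254611, Pow(Add(-96, 304), -1))) = Add(-2520, Mul(254611, Pow(208, -1))) = Add(-2520, Mul(254611, Rational(1, 208))) = Add(-2520, Rational(254611, 208)) = Rational(-269549, 208)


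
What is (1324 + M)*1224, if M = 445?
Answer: 2165256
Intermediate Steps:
(1324 + M)*1224 = (1324 + 445)*1224 = 1769*1224 = 2165256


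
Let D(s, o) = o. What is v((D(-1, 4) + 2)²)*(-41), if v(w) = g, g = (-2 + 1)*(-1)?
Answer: -41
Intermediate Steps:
g = 1 (g = -1*(-1) = 1)
v(w) = 1
v((D(-1, 4) + 2)²)*(-41) = 1*(-41) = -41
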